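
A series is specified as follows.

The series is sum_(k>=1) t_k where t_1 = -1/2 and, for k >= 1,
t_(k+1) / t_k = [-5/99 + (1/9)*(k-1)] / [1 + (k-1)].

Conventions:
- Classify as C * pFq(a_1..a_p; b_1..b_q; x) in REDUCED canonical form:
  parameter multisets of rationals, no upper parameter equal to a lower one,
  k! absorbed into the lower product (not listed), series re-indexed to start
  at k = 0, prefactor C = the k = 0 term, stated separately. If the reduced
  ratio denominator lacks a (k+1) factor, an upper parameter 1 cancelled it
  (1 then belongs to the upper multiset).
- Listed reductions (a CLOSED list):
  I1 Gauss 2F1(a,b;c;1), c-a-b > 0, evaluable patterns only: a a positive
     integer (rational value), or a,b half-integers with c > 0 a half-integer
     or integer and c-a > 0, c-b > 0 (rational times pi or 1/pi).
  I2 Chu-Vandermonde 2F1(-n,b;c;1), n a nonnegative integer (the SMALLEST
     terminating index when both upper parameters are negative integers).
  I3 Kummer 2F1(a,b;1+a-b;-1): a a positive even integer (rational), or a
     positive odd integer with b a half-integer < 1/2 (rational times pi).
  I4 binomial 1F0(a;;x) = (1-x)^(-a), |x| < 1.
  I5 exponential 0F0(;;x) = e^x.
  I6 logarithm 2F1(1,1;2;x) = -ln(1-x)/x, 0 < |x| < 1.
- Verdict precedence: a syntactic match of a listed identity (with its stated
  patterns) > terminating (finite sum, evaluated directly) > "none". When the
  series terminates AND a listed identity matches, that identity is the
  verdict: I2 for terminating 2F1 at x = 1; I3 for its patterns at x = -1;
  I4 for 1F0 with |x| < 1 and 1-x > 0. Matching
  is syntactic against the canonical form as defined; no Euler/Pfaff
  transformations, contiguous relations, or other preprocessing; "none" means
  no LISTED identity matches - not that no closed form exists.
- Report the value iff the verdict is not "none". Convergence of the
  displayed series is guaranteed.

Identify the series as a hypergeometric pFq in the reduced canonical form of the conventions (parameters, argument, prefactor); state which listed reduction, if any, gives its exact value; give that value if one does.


At argument 1/9: a 1F0 with upper {-5/11}, lower {-}, scaled by C = -1/2. Verdict: the I4 binomial reduction matches (the 1F0 binomial series: exponent 5/11, x = 1/9). Value: (-1/2) * (8/9)^(5/11).

The tell: from the first term -1/2: roots of the ratio polynomials (prefactor -1/2) are the negated parameters.
Adjacent-term ratio: r(k) = (1/9) * (k-5/11) / [(k+1)] - rational; roots negated = parameters, x = (1/9), C = -1/2.


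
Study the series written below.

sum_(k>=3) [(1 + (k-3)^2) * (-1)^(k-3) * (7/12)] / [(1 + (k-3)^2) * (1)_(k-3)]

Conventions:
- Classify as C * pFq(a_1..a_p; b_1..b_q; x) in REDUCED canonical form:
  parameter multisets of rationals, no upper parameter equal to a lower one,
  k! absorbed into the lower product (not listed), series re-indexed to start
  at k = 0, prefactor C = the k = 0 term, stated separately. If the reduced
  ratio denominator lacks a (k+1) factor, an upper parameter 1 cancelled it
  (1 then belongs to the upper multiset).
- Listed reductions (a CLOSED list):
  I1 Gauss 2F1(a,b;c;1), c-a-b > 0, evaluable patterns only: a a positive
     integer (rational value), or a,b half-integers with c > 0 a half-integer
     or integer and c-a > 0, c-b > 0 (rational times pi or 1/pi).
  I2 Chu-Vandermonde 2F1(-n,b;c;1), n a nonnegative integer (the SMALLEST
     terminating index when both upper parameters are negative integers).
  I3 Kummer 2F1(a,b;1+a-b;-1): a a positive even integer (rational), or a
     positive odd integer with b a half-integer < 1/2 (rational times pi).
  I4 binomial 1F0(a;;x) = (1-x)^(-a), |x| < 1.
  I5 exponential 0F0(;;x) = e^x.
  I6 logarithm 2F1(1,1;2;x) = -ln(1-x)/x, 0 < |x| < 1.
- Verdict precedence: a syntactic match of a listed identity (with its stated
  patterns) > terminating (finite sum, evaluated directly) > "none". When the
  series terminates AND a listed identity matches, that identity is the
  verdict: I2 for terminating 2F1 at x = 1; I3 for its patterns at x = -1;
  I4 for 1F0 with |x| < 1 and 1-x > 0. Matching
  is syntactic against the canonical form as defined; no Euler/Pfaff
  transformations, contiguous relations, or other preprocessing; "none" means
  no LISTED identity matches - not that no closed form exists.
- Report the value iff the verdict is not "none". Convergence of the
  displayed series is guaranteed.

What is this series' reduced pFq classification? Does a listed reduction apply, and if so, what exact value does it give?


At argument -1: a 0F0 with upper {-}, lower {-}, scaled by C = 7/12. Verdict: the I5 exponential reduction applies (the 0F0 exponential series at x = -1). Value: (7/12) * e^(-1).

Key observation: x = (-1) and (1)_k (C = 7/12) is k! itself.
Term ratio: r(k) = (-1) * 1 / [(k+1)] - rational in k, leading ratio (-1); with t_0 = 7/12, classification follows.


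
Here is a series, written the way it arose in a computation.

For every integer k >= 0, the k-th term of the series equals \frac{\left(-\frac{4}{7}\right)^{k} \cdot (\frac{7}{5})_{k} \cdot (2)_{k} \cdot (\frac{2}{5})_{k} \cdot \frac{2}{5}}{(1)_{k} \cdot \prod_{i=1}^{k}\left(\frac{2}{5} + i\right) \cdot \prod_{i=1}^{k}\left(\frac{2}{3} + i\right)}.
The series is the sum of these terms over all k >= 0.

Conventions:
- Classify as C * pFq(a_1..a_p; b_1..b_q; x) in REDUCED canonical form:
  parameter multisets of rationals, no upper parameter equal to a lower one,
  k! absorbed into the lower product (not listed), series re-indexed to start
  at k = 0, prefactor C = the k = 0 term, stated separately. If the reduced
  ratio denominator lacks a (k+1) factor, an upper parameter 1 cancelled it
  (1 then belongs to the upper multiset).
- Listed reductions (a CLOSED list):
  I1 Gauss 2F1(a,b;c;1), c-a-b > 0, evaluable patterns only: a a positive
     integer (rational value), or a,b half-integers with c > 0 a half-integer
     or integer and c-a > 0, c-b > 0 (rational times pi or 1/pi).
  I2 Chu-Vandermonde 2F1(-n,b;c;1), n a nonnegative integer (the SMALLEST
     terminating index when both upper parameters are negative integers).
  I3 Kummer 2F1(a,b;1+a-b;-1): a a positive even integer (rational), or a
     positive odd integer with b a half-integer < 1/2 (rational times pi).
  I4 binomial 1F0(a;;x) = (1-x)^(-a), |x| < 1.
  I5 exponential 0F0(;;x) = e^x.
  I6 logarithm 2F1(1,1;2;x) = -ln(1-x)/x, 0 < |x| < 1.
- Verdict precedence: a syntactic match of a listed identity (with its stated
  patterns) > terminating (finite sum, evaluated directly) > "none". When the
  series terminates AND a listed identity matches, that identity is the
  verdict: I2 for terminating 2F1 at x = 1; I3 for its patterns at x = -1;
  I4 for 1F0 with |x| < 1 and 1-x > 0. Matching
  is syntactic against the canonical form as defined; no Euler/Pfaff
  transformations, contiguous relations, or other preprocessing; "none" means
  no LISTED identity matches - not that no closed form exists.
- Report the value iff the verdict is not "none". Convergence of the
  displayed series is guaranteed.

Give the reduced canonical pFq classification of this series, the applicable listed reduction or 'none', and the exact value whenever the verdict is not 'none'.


Canonical form: C = \frac{2}{5} times 2F1 with upper {\frac{2}{5}, 2}, lower {\frac{5}{3}}, x = -\frac{4}{7}. Verdict: none - at argument -\frac{4}{7} the multisets {\frac{2}{5}, 2} ; {\frac{5}{3}} match no listed identity.

Key step: t_0 = \frac{2}{5} here, and the lower running product (C = 2/5, x = -4/7) is a rising factorial.
Term ratio: r(k) = -\frac{4}{7} * (k+\frac{2}{5}) (k+2) / [(k+\frac{5}{3}) (k+1)] - rational in k, leading ratio -\frac{4}{7}; with t_0 = \frac{2}{5}, classification follows.


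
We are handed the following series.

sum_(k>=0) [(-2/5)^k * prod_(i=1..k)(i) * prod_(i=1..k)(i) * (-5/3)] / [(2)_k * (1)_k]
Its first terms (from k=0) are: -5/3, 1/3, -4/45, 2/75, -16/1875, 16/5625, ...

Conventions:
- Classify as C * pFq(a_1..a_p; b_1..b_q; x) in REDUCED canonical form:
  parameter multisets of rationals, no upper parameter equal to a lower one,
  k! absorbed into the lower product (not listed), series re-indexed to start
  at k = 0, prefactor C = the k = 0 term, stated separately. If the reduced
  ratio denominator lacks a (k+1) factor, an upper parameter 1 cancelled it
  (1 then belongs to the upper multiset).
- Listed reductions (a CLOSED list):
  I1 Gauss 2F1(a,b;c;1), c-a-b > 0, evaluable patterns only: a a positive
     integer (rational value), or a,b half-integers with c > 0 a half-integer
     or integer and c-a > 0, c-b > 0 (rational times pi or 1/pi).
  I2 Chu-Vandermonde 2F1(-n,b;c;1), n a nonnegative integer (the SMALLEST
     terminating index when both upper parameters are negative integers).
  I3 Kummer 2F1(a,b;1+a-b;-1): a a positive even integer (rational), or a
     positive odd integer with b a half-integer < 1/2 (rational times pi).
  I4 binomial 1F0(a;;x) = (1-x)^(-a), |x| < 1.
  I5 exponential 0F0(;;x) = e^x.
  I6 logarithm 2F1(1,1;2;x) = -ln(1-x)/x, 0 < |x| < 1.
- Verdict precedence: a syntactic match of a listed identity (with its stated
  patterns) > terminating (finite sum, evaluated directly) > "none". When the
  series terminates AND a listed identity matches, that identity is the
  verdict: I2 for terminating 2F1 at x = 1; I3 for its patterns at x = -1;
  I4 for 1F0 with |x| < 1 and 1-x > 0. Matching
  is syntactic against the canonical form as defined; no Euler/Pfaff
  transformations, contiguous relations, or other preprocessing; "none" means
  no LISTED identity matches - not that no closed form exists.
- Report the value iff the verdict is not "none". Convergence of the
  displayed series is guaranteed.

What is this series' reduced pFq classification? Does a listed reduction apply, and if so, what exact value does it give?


At argument -2/5: a 2F1 with upper {1, 1}, lower {2}, scaled by C = -5/3. Verdict: the I6 logarithm reduction fires (the logarithm: parameters (1,1;2), x = -2/5). Exact value: (-25/6) * ln(7/5).

Key observation: t_0 being -5/3, (1)_k (prefactor -5/3) is k! itself.
Ratio: r(k) = (-2/5) * (k+1) (k+1) / [(k+2) (k+1)] - rational in k, leading ratio (-2/5); with t_0 = -5/3, classification follows.


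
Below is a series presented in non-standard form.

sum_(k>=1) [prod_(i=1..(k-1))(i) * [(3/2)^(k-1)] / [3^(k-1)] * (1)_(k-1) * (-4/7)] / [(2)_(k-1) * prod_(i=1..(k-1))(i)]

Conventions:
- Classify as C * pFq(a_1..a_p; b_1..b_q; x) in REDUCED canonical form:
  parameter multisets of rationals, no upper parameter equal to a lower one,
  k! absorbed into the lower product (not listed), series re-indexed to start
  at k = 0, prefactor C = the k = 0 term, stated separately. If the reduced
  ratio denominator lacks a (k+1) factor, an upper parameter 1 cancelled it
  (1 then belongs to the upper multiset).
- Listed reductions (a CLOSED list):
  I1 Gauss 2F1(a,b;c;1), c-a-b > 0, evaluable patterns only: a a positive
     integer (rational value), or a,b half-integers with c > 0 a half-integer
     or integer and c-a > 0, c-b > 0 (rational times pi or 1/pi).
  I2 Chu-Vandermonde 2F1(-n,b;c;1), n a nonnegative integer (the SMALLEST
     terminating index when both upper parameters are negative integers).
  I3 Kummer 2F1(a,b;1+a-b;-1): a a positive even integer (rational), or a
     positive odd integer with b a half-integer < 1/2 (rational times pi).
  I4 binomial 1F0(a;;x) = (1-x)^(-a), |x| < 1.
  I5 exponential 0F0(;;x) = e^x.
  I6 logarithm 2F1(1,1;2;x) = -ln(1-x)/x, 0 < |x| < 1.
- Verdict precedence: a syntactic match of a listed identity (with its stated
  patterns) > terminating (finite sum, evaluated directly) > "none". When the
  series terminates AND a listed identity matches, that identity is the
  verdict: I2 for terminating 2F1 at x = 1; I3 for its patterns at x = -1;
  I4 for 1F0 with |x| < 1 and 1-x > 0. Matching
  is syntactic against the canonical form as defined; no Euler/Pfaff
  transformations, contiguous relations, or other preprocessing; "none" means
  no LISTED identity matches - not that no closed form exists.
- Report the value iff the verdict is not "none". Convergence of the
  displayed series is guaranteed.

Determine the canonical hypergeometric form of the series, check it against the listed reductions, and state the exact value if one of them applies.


Prefactor -4/7, argument 1/2: 2F1 with upper {1, 1} over lower {2}. Verdict: logarithm (I6) fires (the logarithm: parameters (1,1;2), x = 1/2). Exact value: (8/7) * ln(1/2).

Key observation: with t_0 = -4/7, the product of the first k integers (prefactor -4/7) is k!.
Ratio: r(k) = (1/2) * (k+1) (k+1) / [(k+2) (k+1)] - rational in k, leading ratio (1/2); with t_0 = -4/7, classification follows.


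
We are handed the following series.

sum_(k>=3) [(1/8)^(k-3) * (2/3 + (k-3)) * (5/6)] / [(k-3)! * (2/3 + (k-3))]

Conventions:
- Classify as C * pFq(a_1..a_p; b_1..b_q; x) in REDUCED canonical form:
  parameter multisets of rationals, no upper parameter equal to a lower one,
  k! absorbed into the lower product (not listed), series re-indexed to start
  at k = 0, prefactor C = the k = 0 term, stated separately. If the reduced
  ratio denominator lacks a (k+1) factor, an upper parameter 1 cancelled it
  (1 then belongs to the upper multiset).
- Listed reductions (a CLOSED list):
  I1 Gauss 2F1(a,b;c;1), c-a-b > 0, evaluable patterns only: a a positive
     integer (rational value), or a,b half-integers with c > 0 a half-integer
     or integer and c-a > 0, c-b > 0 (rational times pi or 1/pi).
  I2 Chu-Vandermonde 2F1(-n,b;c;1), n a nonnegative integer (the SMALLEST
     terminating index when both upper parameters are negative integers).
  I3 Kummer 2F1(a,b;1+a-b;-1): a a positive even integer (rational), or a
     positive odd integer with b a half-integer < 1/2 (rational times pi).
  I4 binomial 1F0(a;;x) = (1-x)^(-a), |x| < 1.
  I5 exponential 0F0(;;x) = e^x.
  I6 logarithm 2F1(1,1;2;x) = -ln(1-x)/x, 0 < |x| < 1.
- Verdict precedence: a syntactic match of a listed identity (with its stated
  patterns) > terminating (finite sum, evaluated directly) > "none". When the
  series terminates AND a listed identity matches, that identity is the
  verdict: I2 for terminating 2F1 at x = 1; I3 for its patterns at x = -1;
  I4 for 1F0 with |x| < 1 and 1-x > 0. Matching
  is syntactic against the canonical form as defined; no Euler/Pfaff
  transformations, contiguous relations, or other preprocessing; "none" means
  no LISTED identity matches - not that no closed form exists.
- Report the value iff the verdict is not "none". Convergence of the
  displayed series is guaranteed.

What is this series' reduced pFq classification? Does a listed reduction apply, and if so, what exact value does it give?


Reduced: x = 1/8, 0F0, upper = {-}, lower = {-}, C = 5/6. Verdict at x = 1/8: exponential (I5) matches (the 0F0 exponential series at x = 1/8). Its exact value is (5/6) * e^(1/8).

Key step: from the first term 5/6: striking the common factor k + 2/3 reduces the term (prefactor 5/6).
Adjacent-term ratio: r(k) = (1/8) * 1 / [(k+1)] - poly over poly, x = (1/8) from leading terms; C = 5/6 at k = 0.


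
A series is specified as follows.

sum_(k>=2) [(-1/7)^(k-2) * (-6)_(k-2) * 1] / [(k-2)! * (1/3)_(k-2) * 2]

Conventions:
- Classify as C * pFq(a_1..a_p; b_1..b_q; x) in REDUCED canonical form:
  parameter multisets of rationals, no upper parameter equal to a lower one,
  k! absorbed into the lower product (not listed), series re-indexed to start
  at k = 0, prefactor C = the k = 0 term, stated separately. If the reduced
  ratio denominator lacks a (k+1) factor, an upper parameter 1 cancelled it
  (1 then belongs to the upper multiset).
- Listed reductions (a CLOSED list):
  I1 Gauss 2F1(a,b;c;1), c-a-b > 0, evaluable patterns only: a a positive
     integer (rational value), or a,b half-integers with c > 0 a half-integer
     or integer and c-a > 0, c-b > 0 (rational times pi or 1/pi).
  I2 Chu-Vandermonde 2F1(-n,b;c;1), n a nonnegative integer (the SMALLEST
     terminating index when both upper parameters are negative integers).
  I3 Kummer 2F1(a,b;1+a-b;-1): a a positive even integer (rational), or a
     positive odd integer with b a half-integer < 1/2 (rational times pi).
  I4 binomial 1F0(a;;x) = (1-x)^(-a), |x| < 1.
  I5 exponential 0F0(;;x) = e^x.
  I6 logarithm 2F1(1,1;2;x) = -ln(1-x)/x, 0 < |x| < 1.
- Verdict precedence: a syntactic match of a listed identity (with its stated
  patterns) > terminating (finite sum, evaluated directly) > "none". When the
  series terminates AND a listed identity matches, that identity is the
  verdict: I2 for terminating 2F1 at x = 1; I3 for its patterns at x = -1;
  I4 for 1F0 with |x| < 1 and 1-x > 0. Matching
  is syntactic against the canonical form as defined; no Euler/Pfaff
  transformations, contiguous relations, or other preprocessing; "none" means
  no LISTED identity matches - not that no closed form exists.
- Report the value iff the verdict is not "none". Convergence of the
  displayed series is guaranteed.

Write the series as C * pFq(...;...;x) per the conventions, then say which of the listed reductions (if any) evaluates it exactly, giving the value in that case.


Prefactor 1/2, argument -1/7: 1F1 with upper {-6} over lower {1/3}. Verdict: terminating - upper parameter -6 makes this a finite sum (last index 6), evaluated exactly. Hence: 5917640501/2740751104.

Key step: with t_0 = 1/2, the constant factors (C = 1/2, x = -1/7) combine into one prefactor.
Adjacent-term ratio: r(k) = (-1/7) * (k-6) / [(k+1/3) (k+1)] ; factor over Q: parameters, x = (-1/7), and C = 1/2.


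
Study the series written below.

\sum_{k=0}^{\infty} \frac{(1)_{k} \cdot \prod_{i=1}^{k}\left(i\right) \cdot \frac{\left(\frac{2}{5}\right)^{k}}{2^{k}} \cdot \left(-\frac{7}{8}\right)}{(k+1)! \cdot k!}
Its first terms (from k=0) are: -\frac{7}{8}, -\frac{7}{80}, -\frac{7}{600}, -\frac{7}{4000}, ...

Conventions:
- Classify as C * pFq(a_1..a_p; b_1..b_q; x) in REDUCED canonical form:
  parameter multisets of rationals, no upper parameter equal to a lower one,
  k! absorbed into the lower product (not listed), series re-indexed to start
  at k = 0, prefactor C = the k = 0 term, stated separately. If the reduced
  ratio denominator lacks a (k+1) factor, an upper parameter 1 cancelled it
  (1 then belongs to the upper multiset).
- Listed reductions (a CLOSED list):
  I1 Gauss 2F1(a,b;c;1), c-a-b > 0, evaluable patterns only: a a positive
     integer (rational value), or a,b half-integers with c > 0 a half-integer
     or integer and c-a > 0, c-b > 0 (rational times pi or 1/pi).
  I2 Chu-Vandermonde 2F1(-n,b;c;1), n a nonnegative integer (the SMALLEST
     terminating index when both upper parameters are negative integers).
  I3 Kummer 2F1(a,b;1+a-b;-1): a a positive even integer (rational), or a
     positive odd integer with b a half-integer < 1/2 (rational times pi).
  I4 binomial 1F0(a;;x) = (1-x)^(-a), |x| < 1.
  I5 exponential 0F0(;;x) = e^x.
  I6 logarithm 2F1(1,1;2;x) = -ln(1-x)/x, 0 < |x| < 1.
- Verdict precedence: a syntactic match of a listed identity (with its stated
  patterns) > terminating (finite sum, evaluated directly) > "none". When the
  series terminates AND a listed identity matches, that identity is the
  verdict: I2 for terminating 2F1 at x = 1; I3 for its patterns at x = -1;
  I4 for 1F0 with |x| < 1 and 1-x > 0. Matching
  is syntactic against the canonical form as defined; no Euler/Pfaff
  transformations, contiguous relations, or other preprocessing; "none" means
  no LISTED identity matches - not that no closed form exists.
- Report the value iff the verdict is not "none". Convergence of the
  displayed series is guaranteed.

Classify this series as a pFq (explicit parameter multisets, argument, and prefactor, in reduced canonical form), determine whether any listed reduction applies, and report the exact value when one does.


Key step: with t_0 = -\frac{7}{8}, the two k-th powers (prefactor -7/8) combine into one argument.
Adjacent-term ratio: r(k) = \frac{1}{5} * (k+1) (k+1) / [(k+2) (k+1)] ; factor over Q: parameters, x = \frac{1}{5}, and C = -\frac{7}{8}.

Prefactor -\frac{7}{8}, argument \frac{1}{5}: 2F1 with upper {1, 1} over lower {2}. Verdict: this is the I6 logarithm reduction (the logarithm: parameters (1,1;2), x = \frac{1}{5}). Sum: \frac{35}{8} \cdot \ln\left(\frac{4}{5}\right).


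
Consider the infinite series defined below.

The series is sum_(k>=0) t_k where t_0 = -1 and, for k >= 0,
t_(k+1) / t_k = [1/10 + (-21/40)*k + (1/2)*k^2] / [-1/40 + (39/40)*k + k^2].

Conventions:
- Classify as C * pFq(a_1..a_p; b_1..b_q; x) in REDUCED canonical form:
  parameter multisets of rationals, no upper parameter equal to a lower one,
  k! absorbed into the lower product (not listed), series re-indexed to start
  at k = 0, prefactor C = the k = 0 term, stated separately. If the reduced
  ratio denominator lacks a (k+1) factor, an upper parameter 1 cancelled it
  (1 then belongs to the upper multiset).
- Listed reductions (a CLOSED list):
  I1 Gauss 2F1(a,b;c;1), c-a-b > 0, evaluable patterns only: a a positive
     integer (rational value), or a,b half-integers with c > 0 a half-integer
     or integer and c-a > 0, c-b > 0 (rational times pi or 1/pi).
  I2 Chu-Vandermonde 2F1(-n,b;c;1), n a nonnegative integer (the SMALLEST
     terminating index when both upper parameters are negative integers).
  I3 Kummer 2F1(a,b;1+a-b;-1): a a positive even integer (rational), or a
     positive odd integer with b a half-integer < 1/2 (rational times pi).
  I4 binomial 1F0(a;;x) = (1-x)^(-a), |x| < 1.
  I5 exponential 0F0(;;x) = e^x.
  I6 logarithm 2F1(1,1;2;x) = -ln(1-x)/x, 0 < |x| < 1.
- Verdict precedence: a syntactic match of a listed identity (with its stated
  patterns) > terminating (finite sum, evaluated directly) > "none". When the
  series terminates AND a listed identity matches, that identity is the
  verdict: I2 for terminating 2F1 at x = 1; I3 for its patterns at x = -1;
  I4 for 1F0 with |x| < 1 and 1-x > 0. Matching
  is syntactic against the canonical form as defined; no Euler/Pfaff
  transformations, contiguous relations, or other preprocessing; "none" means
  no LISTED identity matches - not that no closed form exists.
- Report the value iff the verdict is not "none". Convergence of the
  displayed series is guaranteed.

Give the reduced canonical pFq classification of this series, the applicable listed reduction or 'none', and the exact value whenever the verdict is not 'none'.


First insight: t_0 = -1 here, and factor the ratio over Q (prefactor -1): negated roots = parameters.
Adjacent-term ratio: r(k) = (1/2) * (k-4/5) (k-1/4) / [(k-1/40) (k+1)] ; factor over Q: parameters, x = (1/2), and C = -1.

Prefactor -1, argument 1/2: 2F1 with upper {-4/5, -1/4} over lower {-1/40}. Verdict: none. A 2F1 with upper {-4/5, -1/4} fits none of I1-I6 at x = 1/2; the sum runs forever.


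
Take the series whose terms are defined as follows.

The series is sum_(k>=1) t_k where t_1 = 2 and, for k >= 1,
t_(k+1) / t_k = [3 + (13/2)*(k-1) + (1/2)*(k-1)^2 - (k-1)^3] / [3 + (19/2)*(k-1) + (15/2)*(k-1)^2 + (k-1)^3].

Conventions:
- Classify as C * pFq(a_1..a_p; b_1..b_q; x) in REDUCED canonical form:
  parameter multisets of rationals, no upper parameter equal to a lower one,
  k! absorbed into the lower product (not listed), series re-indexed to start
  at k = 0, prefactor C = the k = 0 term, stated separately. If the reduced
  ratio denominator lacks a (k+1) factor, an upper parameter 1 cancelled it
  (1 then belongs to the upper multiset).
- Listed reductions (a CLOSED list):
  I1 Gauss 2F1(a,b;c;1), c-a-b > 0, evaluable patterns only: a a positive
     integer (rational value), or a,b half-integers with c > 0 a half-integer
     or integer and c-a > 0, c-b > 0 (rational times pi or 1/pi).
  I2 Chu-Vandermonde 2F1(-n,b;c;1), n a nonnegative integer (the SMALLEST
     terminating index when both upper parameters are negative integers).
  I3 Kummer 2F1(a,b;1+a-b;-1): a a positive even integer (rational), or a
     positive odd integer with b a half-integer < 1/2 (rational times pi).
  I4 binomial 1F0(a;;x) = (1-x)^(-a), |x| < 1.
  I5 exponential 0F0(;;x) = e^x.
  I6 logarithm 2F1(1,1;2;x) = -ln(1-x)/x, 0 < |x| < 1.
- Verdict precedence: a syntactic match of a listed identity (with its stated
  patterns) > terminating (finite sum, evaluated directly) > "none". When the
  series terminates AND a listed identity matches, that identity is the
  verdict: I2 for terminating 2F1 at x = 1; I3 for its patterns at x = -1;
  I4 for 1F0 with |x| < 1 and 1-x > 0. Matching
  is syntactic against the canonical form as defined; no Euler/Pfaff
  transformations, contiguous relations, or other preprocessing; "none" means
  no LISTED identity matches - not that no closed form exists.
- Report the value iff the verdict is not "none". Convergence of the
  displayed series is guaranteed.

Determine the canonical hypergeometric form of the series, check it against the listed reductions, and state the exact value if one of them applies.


The series (x = -1) is 2F1: upper {-3, 2}, lower {6}, prefactor 2. Verdict at x = -1: the Kummer evaluation I3 matches (x = -1; c = 6 equals 1+a-b for upper {-3, 2}: listed pattern). Value: 5.

Structural cue: t_0 = 2 here, and roots of the ratio polynomials (C = 2, x = -1) are the negated parameters.
Consecutive-term ratio: r(k) = (-1) * (k-3) (k+2) / [(k+6) (k+1)] - rational; roots negated = parameters, x = (-1), C = 2.


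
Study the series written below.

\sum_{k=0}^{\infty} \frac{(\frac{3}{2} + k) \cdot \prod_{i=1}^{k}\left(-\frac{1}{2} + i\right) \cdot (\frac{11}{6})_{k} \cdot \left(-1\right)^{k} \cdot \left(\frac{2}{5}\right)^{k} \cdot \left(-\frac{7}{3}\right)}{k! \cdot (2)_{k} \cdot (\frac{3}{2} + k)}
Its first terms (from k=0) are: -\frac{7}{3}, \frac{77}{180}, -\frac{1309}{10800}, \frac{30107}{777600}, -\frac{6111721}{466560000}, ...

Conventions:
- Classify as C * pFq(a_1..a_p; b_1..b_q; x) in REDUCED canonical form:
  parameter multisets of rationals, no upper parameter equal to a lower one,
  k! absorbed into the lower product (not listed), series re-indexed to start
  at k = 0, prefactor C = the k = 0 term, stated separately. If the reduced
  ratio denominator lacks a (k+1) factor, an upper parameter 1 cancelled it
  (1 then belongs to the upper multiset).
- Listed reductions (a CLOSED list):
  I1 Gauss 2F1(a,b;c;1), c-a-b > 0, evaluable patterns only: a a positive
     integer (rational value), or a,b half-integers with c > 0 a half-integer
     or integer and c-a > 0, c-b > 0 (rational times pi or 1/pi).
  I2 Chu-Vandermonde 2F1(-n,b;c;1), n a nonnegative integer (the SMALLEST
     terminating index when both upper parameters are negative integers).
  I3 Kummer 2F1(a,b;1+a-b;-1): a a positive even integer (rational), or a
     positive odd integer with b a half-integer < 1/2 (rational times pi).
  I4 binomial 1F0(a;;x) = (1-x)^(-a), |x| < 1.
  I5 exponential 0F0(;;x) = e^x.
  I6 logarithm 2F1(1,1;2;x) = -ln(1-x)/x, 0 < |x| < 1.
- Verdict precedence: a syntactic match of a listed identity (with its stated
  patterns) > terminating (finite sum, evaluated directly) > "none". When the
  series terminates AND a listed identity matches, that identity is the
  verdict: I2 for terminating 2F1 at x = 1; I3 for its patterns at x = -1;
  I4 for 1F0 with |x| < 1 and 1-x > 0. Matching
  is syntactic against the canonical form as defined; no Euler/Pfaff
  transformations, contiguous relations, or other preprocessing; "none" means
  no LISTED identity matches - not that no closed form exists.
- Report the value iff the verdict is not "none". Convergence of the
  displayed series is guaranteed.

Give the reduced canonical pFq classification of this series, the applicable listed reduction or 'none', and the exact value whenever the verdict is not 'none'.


The tell: x = -\frac{2}{5} and the (-1)^k factor (C = -7/3, x = -2/5) folds into the argument's sign.
Consecutive-term ratio: r(k) = -\frac{2}{5} * (k+\frac{1}{2}) (k+\frac{11}{6}) / [(k+2) (k+1)] - rational; roots negated = parameters, x = -\frac{2}{5}, C = -\frac{7}{3}.

The series (x = -\frac{2}{5}) is 2F1: upper {\frac{1}{2}, \frac{11}{6}}, lower {2}, prefactor -\frac{7}{3}. Verdict: none. A 2F1 with upper {\frac{1}{2}, \frac{11}{6}} fits none of I1-I6 at x = -\frac{2}{5}; the sum runs forever.


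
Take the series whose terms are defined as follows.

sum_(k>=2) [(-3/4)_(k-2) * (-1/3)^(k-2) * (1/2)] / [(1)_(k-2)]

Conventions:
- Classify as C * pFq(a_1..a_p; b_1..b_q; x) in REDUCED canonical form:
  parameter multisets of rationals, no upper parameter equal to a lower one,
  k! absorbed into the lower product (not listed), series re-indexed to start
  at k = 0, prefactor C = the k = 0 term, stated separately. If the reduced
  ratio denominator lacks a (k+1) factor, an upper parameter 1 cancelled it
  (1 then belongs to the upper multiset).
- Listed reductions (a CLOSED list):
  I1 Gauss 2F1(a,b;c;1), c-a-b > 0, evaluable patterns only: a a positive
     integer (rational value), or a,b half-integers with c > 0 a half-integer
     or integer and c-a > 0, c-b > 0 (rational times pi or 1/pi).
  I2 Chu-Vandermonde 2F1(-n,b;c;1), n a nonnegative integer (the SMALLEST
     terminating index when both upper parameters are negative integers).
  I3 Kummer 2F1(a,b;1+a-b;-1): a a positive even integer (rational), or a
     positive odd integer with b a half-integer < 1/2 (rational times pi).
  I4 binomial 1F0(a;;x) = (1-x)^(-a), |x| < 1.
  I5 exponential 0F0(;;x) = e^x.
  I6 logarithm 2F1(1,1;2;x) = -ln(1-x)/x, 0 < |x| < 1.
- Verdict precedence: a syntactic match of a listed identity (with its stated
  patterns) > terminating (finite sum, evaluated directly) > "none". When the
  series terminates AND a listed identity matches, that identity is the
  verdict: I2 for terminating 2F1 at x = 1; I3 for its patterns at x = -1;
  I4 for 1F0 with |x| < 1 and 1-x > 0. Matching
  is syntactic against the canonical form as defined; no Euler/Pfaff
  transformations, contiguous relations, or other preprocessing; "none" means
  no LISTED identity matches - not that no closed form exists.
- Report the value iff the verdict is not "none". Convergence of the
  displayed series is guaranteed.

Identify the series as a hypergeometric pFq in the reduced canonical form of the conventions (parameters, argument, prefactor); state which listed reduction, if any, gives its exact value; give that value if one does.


At argument -1/3: a 1F0 with upper {-3/4}, lower {-}, scaled by C = 1/2. Verdict: the I4 binomial reduction fires (the 1F0 binomial series: exponent 3/4, x = -1/3). Exact value: (1/2) * (4/3)^(3/4).

First insight: with t_0 = 1/2, (1)_k (prefactor 1/2) is k! itself.
Step ratio: r(k) = (-1/3) * (k-3/4) / [(k+1)] - rational; roots negated = parameters, x = (-1/3), C = 1/2.


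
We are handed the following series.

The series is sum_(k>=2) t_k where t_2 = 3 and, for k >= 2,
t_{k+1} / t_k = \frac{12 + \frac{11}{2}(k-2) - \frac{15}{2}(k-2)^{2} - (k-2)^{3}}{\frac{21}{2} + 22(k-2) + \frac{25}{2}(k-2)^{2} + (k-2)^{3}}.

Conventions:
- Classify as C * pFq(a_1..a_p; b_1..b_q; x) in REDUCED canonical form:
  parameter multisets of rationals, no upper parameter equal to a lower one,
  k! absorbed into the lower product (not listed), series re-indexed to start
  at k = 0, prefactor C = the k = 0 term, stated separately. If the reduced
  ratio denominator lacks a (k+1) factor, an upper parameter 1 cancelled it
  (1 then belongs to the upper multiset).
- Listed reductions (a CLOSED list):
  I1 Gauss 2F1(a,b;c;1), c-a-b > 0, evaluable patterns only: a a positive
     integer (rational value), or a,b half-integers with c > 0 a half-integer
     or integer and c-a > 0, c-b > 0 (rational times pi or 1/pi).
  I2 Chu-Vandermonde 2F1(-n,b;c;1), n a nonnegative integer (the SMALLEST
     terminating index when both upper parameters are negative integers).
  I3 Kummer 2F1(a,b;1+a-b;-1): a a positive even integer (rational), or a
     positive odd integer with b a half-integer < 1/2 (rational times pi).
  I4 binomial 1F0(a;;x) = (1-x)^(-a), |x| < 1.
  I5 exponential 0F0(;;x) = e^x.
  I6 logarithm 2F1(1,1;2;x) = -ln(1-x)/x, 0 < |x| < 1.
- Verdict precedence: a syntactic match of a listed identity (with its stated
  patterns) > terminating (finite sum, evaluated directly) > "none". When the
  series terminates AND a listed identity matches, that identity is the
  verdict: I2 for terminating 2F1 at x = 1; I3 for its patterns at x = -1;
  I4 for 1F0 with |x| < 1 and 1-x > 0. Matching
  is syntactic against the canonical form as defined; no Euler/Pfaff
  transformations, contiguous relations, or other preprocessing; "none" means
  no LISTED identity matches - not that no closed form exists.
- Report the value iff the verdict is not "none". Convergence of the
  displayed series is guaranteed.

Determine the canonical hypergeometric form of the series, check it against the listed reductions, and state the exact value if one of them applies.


The series (x = -1) is 2F1: upper {-\frac{3}{2}, 8}, lower {\frac{21}{2}}, prefactor 3. Verdict: Kummer's theorem (I3) matches (x = -1; c = \frac{21}{2} equals 1+a-b for upper {-\frac{3}{2}, 8}: listed pattern). Hence: \frac{12597}{1792}.

The tell: t_0 = 3 here, and roots of the ratio polynomials (prefactor 3) are the negated parameters.
Consecutive-term ratio: r(k) = -1 * (k-\frac{3}{2}) (k+8) / [(k+\frac{21}{2}) (k+1)] - rational in k, leading ratio -1; with t_0 = 3, classification follows.


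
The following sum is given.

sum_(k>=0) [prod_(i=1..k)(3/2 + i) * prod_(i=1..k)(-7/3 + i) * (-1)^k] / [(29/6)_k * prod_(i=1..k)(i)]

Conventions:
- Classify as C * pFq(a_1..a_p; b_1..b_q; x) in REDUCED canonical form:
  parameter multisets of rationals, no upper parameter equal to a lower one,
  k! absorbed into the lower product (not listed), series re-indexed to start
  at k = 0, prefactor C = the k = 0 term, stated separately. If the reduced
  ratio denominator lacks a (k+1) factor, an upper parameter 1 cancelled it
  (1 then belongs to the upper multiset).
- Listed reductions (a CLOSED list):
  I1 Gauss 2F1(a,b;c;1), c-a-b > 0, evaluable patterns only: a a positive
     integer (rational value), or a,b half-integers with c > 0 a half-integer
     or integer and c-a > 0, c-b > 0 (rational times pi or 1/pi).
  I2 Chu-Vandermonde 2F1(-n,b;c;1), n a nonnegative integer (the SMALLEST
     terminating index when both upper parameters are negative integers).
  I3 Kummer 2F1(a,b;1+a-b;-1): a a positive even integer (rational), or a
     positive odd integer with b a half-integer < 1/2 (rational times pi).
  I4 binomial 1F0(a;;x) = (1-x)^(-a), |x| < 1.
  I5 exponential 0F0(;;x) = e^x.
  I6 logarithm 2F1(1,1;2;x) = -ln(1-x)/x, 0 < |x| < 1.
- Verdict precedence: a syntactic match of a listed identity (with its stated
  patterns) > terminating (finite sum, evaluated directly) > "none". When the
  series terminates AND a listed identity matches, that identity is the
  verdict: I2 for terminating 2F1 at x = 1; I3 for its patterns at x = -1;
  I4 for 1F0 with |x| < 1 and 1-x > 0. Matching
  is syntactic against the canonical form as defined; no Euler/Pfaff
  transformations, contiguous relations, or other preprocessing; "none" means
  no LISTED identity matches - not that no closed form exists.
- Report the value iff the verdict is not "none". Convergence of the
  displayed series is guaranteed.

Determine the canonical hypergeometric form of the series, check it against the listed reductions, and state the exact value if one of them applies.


Prefactor 1, argument -1: 2F1 with upper {-4/3, 5/2} over lower {29/6}. Verdict: none - this 2F1 at x = -1 matches no listed pattern, and upper {-4/3, 5/2} holds no stopper.

Key observation: from the first term 1: the product of the first k integers (C = 1) is k!.
Ratio: r(k) = (-1) * (k-4/3) (k+5/2) / [(k+29/6) (k+1)] - rational; roots negated = parameters, x = (-1), C = 1.


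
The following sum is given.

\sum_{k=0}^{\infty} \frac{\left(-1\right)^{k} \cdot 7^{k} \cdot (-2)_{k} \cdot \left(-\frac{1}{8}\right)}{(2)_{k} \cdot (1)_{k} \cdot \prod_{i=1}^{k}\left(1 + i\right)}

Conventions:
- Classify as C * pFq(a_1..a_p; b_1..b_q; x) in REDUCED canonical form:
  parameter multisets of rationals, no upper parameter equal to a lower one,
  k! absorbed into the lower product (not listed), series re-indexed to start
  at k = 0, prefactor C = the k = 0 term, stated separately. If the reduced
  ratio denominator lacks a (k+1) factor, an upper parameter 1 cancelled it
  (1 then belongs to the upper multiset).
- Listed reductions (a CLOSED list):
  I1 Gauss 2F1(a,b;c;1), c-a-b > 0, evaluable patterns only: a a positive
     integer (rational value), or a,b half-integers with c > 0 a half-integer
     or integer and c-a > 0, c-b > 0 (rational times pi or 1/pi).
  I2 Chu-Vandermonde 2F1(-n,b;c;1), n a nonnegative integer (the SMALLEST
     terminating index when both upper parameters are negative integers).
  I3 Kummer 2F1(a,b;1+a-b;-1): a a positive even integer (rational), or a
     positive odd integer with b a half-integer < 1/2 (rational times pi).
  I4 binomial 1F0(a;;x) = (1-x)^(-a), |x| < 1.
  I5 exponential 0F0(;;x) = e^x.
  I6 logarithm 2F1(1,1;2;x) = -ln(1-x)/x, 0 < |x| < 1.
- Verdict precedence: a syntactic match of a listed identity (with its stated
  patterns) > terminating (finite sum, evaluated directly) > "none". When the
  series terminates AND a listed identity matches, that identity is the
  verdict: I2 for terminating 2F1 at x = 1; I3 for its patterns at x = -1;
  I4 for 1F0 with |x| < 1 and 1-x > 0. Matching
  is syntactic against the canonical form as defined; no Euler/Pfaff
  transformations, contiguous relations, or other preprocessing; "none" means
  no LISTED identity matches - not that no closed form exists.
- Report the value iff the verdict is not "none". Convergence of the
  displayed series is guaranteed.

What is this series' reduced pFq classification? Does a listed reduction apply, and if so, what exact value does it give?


The series (x = -7) is 1F2: upper {-2}, lower {2, 2}, prefactor -\frac{1}{8}. Verdict: terminating - the sum ends at index 2 because -2 is a negative integer; exact evaluation follows. Value: -\frac{211}{288}.

Key observation: t_0 = -\frac{1}{8} here, and the lower running product (C = -1/8, x = -7) is a rising factorial.
Adjacent-term ratio: r(k) = -7 * (k-2) / [(k+2) (k+2) (k+1)] ; factor over Q: parameters, x = -7, and C = -\frac{1}{8}.


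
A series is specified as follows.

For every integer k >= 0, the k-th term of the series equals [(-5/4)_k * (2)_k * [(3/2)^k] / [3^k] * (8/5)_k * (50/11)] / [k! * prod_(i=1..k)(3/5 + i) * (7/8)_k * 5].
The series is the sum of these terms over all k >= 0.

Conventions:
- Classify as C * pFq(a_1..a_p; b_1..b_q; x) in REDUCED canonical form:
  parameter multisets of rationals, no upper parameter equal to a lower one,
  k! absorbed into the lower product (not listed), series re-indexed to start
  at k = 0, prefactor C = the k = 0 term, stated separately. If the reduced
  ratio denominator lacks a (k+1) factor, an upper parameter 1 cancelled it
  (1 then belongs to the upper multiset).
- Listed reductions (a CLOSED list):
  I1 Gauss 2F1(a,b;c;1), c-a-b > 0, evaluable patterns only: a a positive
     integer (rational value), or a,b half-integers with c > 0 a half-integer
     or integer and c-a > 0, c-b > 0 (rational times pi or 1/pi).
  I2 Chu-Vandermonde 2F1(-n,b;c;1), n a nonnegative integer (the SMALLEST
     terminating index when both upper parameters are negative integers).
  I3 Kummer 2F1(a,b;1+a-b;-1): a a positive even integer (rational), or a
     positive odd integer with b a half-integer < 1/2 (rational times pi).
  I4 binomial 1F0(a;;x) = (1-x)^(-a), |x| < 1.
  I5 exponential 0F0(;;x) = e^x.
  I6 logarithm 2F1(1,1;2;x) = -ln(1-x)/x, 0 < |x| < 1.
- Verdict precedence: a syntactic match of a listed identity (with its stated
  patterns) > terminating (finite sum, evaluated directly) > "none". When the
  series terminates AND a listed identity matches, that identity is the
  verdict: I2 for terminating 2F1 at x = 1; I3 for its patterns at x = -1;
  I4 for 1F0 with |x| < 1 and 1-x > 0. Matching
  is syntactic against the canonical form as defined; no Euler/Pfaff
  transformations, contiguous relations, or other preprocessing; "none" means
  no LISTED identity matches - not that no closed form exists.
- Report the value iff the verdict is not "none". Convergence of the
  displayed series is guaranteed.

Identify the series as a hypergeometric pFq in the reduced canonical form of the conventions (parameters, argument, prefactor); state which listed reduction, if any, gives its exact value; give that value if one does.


x = 1/2 here; the reduced form reads 2F1, upper {-5/4, 2}, lower {7/8}, C = 10/11. Verdict: none. Every listed pattern misses the 2F1 form at 1/2, upper {-5/4, 2}.

Key observation: from the first term 10/11: the parameter 8/5 appears in both the upper and lower lists and cancels.
Step ratio: r(k) = (1/2) * (k-5/4) (k+2) / [(k+7/8) (k+1)] - rational in k. x = (1/2); t_0 = 10/11; negate the roots.
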